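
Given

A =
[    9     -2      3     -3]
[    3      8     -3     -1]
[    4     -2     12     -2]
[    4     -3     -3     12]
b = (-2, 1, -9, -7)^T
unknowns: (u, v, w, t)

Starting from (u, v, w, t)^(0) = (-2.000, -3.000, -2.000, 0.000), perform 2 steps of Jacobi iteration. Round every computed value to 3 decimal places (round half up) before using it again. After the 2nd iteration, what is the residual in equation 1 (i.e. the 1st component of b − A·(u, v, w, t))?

1.867

Iteration 1:
  u = (-2 - (-2)·-3.000 - (3)·-2.000 - (-3)·0.000) / (9) = -0.222
  v = (1 - (3)·-2.000 - (-3)·-2.000 - (-1)·0.000) / (8) = 0.125
  w = (-9 - (4)·-2.000 - (-2)·-3.000 - (-2)·0.000) / (12) = -0.583
  t = (-7 - (4)·-2.000 - (-3)·-3.000 - (-3)·-2.000) / (12) = -1.167
Iteration 2:
  u = (-2 - (-2)·0.125 - (3)·-0.583 - (-3)·-1.167) / (9) = -0.389
  v = (1 - (3)·-0.222 - (-3)·-0.583 - (-1)·-1.167) / (8) = -0.156
  w = (-9 - (4)·-0.222 - (-2)·0.125 - (-2)·-1.167) / (12) = -0.850
  t = (-7 - (4)·-0.222 - (-3)·0.125 - (-3)·-0.583) / (12) = -0.624
Residual b − A·x = (1.867, 0.241, 1.196, -0.974)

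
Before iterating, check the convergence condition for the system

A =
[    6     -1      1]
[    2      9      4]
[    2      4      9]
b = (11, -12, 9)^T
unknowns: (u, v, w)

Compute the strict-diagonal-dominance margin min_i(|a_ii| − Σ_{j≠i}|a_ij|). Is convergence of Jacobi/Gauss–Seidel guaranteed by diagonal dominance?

row 1: |6| − (1+1) = 4
row 2: |9| − (2+4) = 3
row 3: |9| − (2+4) = 3
minimum over rows = 3 → strictly diagonally dominant (convergence guaranteed)

3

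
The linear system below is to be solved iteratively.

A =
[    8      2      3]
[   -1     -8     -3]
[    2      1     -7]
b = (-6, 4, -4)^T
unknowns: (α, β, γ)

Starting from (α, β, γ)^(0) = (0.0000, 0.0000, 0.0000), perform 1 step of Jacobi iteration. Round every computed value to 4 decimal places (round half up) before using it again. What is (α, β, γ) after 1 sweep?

(-0.7500, -0.5000, 0.5714)

Iteration 1:
  α = (-6 - (2)·0.0000 - (3)·0.0000) / (8) = -0.7500
  β = (4 - (-1)·0.0000 - (-3)·0.0000) / (-8) = -0.5000
  γ = (-4 - (2)·0.0000 - (1)·0.0000) / (-7) = 0.5714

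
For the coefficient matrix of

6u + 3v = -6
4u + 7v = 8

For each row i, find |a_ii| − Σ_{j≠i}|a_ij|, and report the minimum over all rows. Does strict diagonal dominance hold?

row 1: |6| − (3) = 3
row 2: |7| − (4) = 3
minimum over rows = 3 → strictly diagonally dominant (convergence guaranteed)

3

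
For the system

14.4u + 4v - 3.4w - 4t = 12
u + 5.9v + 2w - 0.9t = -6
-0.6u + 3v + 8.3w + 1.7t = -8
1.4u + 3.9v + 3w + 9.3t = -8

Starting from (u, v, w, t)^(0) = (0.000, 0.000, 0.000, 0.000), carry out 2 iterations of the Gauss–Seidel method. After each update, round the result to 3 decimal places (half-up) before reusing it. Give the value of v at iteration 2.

Iteration 1:
  u = (12 - (4)·0.000 - (-3.4)·0.000 - (-4)·0.000) / (14.4) = 0.833
  v = (-6 - (1)·0.833 - (2)·0.000 - (-0.9)·0.000) / (5.9) = -1.158
  w = (-8 - (-0.6)·0.833 - (3)·-1.158 - (1.7)·0.000) / (8.3) = -0.485
  t = (-8 - (1.4)·0.833 - (3.9)·-1.158 - (3)·-0.485) / (9.3) = -0.344
Iteration 2:
  u = (12 - (4)·-1.158 - (-3.4)·-0.485 - (-4)·-0.344) / (14.4) = 0.945
  v = (-6 - (1)·0.945 - (2)·-0.485 - (-0.9)·-0.344) / (5.9) = -1.065
  w = (-8 - (-0.6)·0.945 - (3)·-1.065 - (1.7)·-0.344) / (8.3) = -0.440
  t = (-8 - (1.4)·0.945 - (3.9)·-1.065 - (3)·-0.440) / (9.3) = -0.414

-1.065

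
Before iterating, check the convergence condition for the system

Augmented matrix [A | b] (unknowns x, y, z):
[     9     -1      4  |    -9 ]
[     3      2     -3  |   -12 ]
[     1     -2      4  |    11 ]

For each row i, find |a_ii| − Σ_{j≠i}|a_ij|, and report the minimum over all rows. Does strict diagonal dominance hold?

row 1: |9| − (1+4) = 4
row 2: |2| − (3+3) = -4
row 3: |4| − (1+2) = 1
minimum over rows = -4 → not strictly diagonally dominant

-4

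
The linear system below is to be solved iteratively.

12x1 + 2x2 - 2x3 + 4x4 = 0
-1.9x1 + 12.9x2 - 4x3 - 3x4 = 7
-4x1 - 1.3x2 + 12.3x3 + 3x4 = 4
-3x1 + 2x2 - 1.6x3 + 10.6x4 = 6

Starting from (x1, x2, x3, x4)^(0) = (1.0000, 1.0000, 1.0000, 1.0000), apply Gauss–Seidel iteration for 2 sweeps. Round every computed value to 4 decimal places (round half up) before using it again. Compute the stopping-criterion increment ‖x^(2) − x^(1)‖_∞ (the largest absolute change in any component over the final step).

0.4385

Iteration 1:
  x1 = (0 - (2)·1.0000 - (-2)·1.0000 - (4)·1.0000) / (12) = -0.3333
  x2 = (7 - (-1.9)·-0.3333 - (-4)·1.0000 - (-3)·1.0000) / (12.9) = 1.0362
  x3 = (4 - (-4)·-0.3333 - (-1.3)·1.0362 - (3)·1.0000) / (12.3) = 0.0824
  x4 = (6 - (-3)·-0.3333 - (2)·1.0362 - (-1.6)·0.0824) / (10.6) = 0.2886
Iteration 2:
  x1 = (0 - (2)·1.0362 - (-2)·0.0824 - (4)·0.2886) / (12) = -0.2552
  x2 = (7 - (-1.9)·-0.2552 - (-4)·0.0824 - (-3)·0.2886) / (12.9) = 0.5977
  x3 = (4 - (-4)·-0.2552 - (-1.3)·0.5977 - (3)·0.2886) / (12.3) = 0.2350
  x4 = (6 - (-3)·-0.2552 - (2)·0.5977 - (-1.6)·0.2350) / (10.6) = 0.4165
Change: (0.0781, -0.4385, 0.1526, 0.1279) → max |·| = 0.4385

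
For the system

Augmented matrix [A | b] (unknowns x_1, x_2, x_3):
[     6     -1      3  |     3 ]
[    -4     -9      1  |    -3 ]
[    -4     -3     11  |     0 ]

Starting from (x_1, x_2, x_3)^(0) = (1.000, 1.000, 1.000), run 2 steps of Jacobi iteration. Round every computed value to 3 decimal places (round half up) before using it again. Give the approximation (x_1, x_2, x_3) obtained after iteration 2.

Iteration 1:
  x_1 = (3 - (-1)·1.000 - (3)·1.000) / (6) = 0.167
  x_2 = (-3 - (-4)·1.000 - (1)·1.000) / (-9) = 0.000
  x_3 = (0 - (-4)·1.000 - (-3)·1.000) / (11) = 0.636
Iteration 2:
  x_1 = (3 - (-1)·0.000 - (3)·0.636) / (6) = 0.182
  x_2 = (-3 - (-4)·0.167 - (1)·0.636) / (-9) = 0.330
  x_3 = (0 - (-4)·0.167 - (-3)·0.000) / (11) = 0.061

(0.182, 0.330, 0.061)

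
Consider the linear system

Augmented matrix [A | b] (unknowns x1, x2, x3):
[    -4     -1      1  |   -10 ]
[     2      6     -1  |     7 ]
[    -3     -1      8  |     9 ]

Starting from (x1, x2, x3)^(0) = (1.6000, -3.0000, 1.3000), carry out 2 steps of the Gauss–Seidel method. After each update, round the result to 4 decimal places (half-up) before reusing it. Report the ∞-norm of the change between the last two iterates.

Iteration 1:
  x1 = (-10 - (-1)·-3.0000 - (1)·1.3000) / (-4) = 3.5750
  x2 = (7 - (2)·3.5750 - (-1)·1.3000) / (6) = 0.1917
  x3 = (9 - (-3)·3.5750 - (-1)·0.1917) / (8) = 2.4896
Iteration 2:
  x1 = (-10 - (-1)·0.1917 - (1)·2.4896) / (-4) = 3.0745
  x2 = (7 - (2)·3.0745 - (-1)·2.4896) / (6) = 0.5568
  x3 = (9 - (-3)·3.0745 - (-1)·0.5568) / (8) = 2.3475
Change: (-0.5005, 0.3651, -0.1421) → max |·| = 0.5005

0.5005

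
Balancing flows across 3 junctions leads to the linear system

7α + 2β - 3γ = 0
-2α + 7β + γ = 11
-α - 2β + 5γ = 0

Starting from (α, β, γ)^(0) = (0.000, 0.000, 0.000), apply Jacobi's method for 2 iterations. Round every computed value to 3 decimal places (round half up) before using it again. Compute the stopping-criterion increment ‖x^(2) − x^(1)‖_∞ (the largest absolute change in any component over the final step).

0.628

Iteration 1:
  α = (0 - (2)·0.000 - (-3)·0.000) / (7) = 0.000
  β = (11 - (-2)·0.000 - (1)·0.000) / (7) = 1.571
  γ = (0 - (-1)·0.000 - (-2)·0.000) / (5) = 0.000
Iteration 2:
  α = (0 - (2)·1.571 - (-3)·0.000) / (7) = -0.449
  β = (11 - (-2)·0.000 - (1)·0.000) / (7) = 1.571
  γ = (0 - (-1)·0.000 - (-2)·1.571) / (5) = 0.628
Change: (-0.449, 0.000, 0.628) → max |·| = 0.628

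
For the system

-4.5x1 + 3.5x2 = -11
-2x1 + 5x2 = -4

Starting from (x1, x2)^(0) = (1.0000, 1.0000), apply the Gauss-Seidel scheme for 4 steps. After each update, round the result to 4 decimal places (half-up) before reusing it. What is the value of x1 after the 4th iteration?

Iteration 1:
  x1 = (-11 - (3.5)·1.0000) / (-4.5) = 3.2222
  x2 = (-4 - (-2)·3.2222) / (5) = 0.4889
Iteration 2:
  x1 = (-11 - (3.5)·0.4889) / (-4.5) = 2.8247
  x2 = (-4 - (-2)·2.8247) / (5) = 0.3299
Iteration 3:
  x1 = (-11 - (3.5)·0.3299) / (-4.5) = 2.7010
  x2 = (-4 - (-2)·2.7010) / (5) = 0.2804
Iteration 4:
  x1 = (-11 - (3.5)·0.2804) / (-4.5) = 2.6625
  x2 = (-4 - (-2)·2.6625) / (5) = 0.2650

2.6625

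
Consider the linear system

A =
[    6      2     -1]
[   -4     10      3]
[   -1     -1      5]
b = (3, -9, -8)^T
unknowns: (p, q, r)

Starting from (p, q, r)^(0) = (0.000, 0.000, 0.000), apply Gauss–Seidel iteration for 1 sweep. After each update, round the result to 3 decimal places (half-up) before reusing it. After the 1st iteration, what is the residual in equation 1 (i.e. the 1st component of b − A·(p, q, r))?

Iteration 1:
  p = (3 - (2)·0.000 - (-1)·0.000) / (6) = 0.500
  q = (-9 - (-4)·0.500 - (3)·0.000) / (10) = -0.700
  r = (-8 - (-1)·0.500 - (-1)·-0.700) / (5) = -1.640
Residual b − A·x = (-0.240, 4.920, 0.000)

-0.240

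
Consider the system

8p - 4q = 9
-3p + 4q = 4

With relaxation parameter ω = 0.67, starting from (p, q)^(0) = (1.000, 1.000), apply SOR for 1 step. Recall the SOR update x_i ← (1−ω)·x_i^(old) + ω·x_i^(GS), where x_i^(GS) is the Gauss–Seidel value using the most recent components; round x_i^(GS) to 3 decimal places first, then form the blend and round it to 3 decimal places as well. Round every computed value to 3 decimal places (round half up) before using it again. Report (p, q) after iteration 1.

(1.419, 1.713)

Iteration 1:
  p: GS value = (9 - (-4)·1.000) / (8) = 1.625;  p ← (1−ω)·1.000 + ω·1.625 = 1.419
  q: GS value = (4 - (-3)·1.419) / (4) = 2.064;  q ← (1−ω)·1.000 + ω·2.064 = 1.713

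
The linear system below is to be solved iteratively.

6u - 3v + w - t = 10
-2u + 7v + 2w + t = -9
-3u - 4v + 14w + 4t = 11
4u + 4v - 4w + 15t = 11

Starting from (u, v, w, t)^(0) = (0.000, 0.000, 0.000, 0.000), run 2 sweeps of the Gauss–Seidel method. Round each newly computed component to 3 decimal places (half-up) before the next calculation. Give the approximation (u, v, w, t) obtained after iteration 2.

Iteration 1:
  u = (10 - (-3)·0.000 - (1)·0.000 - (-1)·0.000) / (6) = 1.667
  v = (-9 - (-2)·1.667 - (2)·0.000 - (1)·0.000) / (7) = -0.809
  w = (11 - (-3)·1.667 - (-4)·-0.809 - (4)·0.000) / (14) = 0.912
  t = (11 - (4)·1.667 - (4)·-0.809 - (-4)·0.912) / (15) = 0.748
Iteration 2:
  u = (10 - (-3)·-0.809 - (1)·0.912 - (-1)·0.748) / (6) = 1.235
  v = (-9 - (-2)·1.235 - (2)·0.912 - (1)·0.748) / (7) = -1.300
  w = (11 - (-3)·1.235 - (-4)·-1.300 - (4)·0.748) / (14) = 0.465
  t = (11 - (4)·1.235 - (4)·-1.300 - (-4)·0.465) / (15) = 0.875

(1.235, -1.300, 0.465, 0.875)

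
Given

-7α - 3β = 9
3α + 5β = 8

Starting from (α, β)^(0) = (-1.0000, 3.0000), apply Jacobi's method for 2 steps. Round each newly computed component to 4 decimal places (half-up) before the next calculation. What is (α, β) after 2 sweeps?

(-2.2286, 3.1428)

Iteration 1:
  α = (9 - (-3)·3.0000) / (-7) = -2.5714
  β = (8 - (3)·-1.0000) / (5) = 2.2000
Iteration 2:
  α = (9 - (-3)·2.2000) / (-7) = -2.2286
  β = (8 - (3)·-2.5714) / (5) = 3.1428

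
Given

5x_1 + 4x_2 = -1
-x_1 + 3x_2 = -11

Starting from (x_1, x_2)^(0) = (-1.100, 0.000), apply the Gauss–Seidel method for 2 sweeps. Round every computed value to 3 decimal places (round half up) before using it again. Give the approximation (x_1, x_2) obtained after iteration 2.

(2.786, -2.738)

Iteration 1:
  x_1 = (-1 - (4)·0.000) / (5) = -0.200
  x_2 = (-11 - (-1)·-0.200) / (3) = -3.733
Iteration 2:
  x_1 = (-1 - (4)·-3.733) / (5) = 2.786
  x_2 = (-11 - (-1)·2.786) / (3) = -2.738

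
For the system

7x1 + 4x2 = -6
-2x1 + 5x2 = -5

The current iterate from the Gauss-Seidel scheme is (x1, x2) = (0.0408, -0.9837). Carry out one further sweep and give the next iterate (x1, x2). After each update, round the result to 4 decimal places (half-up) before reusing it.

(-0.2950, -1.1180)

One sweep:
  x1 = (-6 - (4)·-0.9837) / (7) = -0.2950
  x2 = (-5 - (-2)·-0.2950) / (5) = -1.1180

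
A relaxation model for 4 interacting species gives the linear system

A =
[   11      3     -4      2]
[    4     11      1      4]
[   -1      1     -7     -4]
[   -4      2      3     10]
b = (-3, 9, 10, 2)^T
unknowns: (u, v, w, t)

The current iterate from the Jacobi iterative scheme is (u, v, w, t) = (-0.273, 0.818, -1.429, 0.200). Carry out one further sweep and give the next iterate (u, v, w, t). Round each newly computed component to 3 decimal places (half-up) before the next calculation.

One sweep:
  u = (-3 - (3)·0.818 - (-4)·-1.429 - (2)·0.200) / (11) = -1.052
  v = (9 - (4)·-0.273 - (1)·-1.429 - (4)·0.200) / (11) = 0.975
  w = (10 - (-1)·-0.273 - (1)·0.818 - (-4)·0.200) / (-7) = -1.387
  t = (2 - (-4)·-0.273 - (2)·0.818 - (3)·-1.429) / (10) = 0.356

(-1.052, 0.975, -1.387, 0.356)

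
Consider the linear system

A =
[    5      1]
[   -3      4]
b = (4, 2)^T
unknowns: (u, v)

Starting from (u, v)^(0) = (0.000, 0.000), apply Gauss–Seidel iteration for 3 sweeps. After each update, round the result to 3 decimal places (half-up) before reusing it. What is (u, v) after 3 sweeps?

(0.613, 0.960)

Iteration 1:
  u = (4 - (1)·0.000) / (5) = 0.800
  v = (2 - (-3)·0.800) / (4) = 1.100
Iteration 2:
  u = (4 - (1)·1.100) / (5) = 0.580
  v = (2 - (-3)·0.580) / (4) = 0.935
Iteration 3:
  u = (4 - (1)·0.935) / (5) = 0.613
  v = (2 - (-3)·0.613) / (4) = 0.960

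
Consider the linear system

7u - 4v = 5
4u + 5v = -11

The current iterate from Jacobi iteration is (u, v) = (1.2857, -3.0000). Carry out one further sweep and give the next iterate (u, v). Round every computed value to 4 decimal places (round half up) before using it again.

One sweep:
  u = (5 - (-4)·-3.0000) / (7) = -1.0000
  v = (-11 - (4)·1.2857) / (5) = -3.2286

(-1.0000, -3.2286)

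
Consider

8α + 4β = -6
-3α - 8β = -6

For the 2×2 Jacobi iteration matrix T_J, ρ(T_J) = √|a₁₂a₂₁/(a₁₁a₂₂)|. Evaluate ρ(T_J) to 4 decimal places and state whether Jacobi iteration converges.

a₁₂a₂₁/(a₁₁a₂₂) = (4)·(-3) / ((8)·(-8)) = 0.187500
ρ = √|0.187500| = √0.187500 = 0.4330
ρ < 1, so Jacobi converges

0.4330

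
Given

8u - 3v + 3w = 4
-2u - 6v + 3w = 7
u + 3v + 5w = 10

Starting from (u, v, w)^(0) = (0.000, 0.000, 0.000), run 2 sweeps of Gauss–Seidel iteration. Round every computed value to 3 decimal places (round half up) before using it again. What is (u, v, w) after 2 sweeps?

Iteration 1:
  u = (4 - (-3)·0.000 - (3)·0.000) / (8) = 0.500
  v = (7 - (-2)·0.500 - (3)·0.000) / (-6) = -1.333
  w = (10 - (1)·0.500 - (3)·-1.333) / (5) = 2.700
Iteration 2:
  u = (4 - (-3)·-1.333 - (3)·2.700) / (8) = -1.012
  v = (7 - (-2)·-1.012 - (3)·2.700) / (-6) = 0.521
  w = (10 - (1)·-1.012 - (3)·0.521) / (5) = 1.890

(-1.012, 0.521, 1.890)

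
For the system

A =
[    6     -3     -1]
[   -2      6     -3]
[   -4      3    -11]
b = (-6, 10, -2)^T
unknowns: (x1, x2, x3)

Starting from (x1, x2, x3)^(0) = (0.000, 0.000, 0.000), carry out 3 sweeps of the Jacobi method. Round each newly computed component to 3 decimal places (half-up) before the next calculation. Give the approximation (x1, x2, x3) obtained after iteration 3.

(-0.121, 2.121, 0.620)

Iteration 1:
  x1 = (-6 - (-3)·0.000 - (-1)·0.000) / (6) = -1.000
  x2 = (10 - (-2)·0.000 - (-3)·0.000) / (6) = 1.667
  x3 = (-2 - (-4)·0.000 - (3)·0.000) / (-11) = 0.182
Iteration 2:
  x1 = (-6 - (-3)·1.667 - (-1)·0.182) / (6) = -0.136
  x2 = (10 - (-2)·-1.000 - (-3)·0.182) / (6) = 1.424
  x3 = (-2 - (-4)·-1.000 - (3)·1.667) / (-11) = 1.000
Iteration 3:
  x1 = (-6 - (-3)·1.424 - (-1)·1.000) / (6) = -0.121
  x2 = (10 - (-2)·-0.136 - (-3)·1.000) / (6) = 2.121
  x3 = (-2 - (-4)·-0.136 - (3)·1.424) / (-11) = 0.620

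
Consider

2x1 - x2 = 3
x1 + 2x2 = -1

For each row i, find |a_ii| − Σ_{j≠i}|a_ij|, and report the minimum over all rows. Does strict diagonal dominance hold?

1

row 1: |2| − (1) = 1
row 2: |2| − (1) = 1
minimum over rows = 1 → strictly diagonally dominant (convergence guaranteed)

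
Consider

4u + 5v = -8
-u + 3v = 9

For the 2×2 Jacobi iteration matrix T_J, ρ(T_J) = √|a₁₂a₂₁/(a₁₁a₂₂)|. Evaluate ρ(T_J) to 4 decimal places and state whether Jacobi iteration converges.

0.6455

a₁₂a₂₁/(a₁₁a₂₂) = (5)·(-1) / ((4)·(3)) = -0.416667
ρ = √|-0.416667| = √0.416667 = 0.6455
ρ < 1, so Jacobi converges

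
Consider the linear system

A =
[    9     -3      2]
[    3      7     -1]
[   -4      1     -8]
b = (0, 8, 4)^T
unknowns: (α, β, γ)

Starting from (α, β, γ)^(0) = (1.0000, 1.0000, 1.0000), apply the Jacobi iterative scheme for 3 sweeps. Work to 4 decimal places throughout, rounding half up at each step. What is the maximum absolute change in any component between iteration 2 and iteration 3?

0.1704

Iteration 1:
  α = (0 - (-3)·1.0000 - (2)·1.0000) / (9) = 0.1111
  β = (8 - (3)·1.0000 - (-1)·1.0000) / (7) = 0.8571
  γ = (4 - (-4)·1.0000 - (1)·1.0000) / (-8) = -0.8750
Iteration 2:
  α = (0 - (-3)·0.8571 - (2)·-0.8750) / (9) = 0.4801
  β = (8 - (3)·0.1111 - (-1)·-0.8750) / (7) = 0.9702
  γ = (4 - (-4)·0.1111 - (1)·0.8571) / (-8) = -0.4484
Iteration 3:
  α = (0 - (-3)·0.9702 - (2)·-0.4484) / (9) = 0.4230
  β = (8 - (3)·0.4801 - (-1)·-0.4484) / (7) = 0.8730
  γ = (4 - (-4)·0.4801 - (1)·0.9702) / (-8) = -0.6188
Change: (-0.0571, -0.0972, -0.1704) → max |·| = 0.1704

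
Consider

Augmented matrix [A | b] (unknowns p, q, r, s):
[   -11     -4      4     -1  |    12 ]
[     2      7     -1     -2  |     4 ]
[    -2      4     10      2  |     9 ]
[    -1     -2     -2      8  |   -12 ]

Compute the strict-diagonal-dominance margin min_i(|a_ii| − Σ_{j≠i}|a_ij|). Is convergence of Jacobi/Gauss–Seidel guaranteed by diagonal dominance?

2

row 1: |-11| − (4+4+1) = 2
row 2: |7| − (2+1+2) = 2
row 3: |10| − (2+4+2) = 2
row 4: |8| − (1+2+2) = 3
minimum over rows = 2 → strictly diagonally dominant (convergence guaranteed)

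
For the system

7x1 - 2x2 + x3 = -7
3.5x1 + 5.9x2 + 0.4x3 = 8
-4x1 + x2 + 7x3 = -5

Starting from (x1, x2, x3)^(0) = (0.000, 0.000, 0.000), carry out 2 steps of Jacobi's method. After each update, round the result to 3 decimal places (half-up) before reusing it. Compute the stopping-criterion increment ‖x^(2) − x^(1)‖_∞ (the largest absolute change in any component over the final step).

0.765

Iteration 1:
  x1 = (-7 - (-2)·0.000 - (1)·0.000) / (7) = -1.000
  x2 = (8 - (3.5)·0.000 - (0.4)·0.000) / (5.9) = 1.356
  x3 = (-5 - (-4)·0.000 - (1)·0.000) / (7) = -0.714
Iteration 2:
  x1 = (-7 - (-2)·1.356 - (1)·-0.714) / (7) = -0.511
  x2 = (8 - (3.5)·-1.000 - (0.4)·-0.714) / (5.9) = 1.998
  x3 = (-5 - (-4)·-1.000 - (1)·1.356) / (7) = -1.479
Change: (0.489, 0.642, -0.765) → max |·| = 0.765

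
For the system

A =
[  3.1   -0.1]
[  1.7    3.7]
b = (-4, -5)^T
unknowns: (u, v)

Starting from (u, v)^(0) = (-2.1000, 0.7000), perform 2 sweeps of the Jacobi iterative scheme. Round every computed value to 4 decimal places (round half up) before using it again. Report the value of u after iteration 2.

Iteration 1:
  u = (-4 - (-0.1)·0.7000) / (3.1) = -1.2677
  v = (-5 - (1.7)·-2.1000) / (3.7) = -0.3865
Iteration 2:
  u = (-4 - (-0.1)·-0.3865) / (3.1) = -1.3028
  v = (-5 - (1.7)·-1.2677) / (3.7) = -0.7689

-1.3028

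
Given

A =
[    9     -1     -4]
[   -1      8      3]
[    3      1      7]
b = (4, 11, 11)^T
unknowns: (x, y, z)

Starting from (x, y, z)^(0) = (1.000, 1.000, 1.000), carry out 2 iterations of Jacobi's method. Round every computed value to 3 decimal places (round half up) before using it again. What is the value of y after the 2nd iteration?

Iteration 1:
  x = (4 - (-1)·1.000 - (-4)·1.000) / (9) = 1.000
  y = (11 - (-1)·1.000 - (3)·1.000) / (8) = 1.125
  z = (11 - (3)·1.000 - (1)·1.000) / (7) = 1.000
Iteration 2:
  x = (4 - (-1)·1.125 - (-4)·1.000) / (9) = 1.014
  y = (11 - (-1)·1.000 - (3)·1.000) / (8) = 1.125
  z = (11 - (3)·1.000 - (1)·1.125) / (7) = 0.982

1.125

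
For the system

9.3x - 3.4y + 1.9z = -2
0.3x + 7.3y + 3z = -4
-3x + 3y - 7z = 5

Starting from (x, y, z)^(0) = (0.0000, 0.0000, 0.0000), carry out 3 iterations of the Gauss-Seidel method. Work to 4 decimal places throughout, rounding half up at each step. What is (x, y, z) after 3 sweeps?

(-0.1421, -0.2574, -0.7637)

Iteration 1:
  x = (-2 - (-3.4)·0.0000 - (1.9)·0.0000) / (9.3) = -0.2151
  y = (-4 - (0.3)·-0.2151 - (3)·0.0000) / (7.3) = -0.5391
  z = (5 - (-3)·-0.2151 - (3)·-0.5391) / (-7) = -0.8531
Iteration 2:
  x = (-2 - (-3.4)·-0.5391 - (1.9)·-0.8531) / (9.3) = -0.2379
  y = (-4 - (0.3)·-0.2379 - (3)·-0.8531) / (7.3) = -0.1876
  z = (5 - (-3)·-0.2379 - (3)·-0.1876) / (-7) = -0.6927
Iteration 3:
  x = (-2 - (-3.4)·-0.1876 - (1.9)·-0.6927) / (9.3) = -0.1421
  y = (-4 - (0.3)·-0.1421 - (3)·-0.6927) / (7.3) = -0.2574
  z = (5 - (-3)·-0.1421 - (3)·-0.2574) / (-7) = -0.7637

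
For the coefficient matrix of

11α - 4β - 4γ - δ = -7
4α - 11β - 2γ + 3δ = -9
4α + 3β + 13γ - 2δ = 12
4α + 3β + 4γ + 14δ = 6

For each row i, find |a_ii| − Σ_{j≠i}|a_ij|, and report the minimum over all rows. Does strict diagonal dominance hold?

2

row 1: |11| − (4+4+1) = 2
row 2: |-11| − (4+2+3) = 2
row 3: |13| − (4+3+2) = 4
row 4: |14| − (4+3+4) = 3
minimum over rows = 2 → strictly diagonally dominant (convergence guaranteed)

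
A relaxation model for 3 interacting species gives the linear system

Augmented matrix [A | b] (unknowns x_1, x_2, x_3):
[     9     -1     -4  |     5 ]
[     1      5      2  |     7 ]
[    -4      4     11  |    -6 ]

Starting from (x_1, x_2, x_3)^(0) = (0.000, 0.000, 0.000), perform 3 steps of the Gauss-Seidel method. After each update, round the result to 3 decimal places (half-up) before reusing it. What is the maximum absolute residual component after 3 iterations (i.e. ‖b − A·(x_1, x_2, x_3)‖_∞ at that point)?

0.123

Iteration 1:
  x_1 = (5 - (-1)·0.000 - (-4)·0.000) / (9) = 0.556
  x_2 = (7 - (1)·0.556 - (2)·0.000) / (5) = 1.289
  x_3 = (-6 - (-4)·0.556 - (4)·1.289) / (11) = -0.812
Iteration 2:
  x_1 = (5 - (-1)·1.289 - (-4)·-0.812) / (9) = 0.338
  x_2 = (7 - (1)·0.338 - (2)·-0.812) / (5) = 1.657
  x_3 = (-6 - (-4)·0.338 - (4)·1.657) / (11) = -1.025
Iteration 3:
  x_1 = (5 - (-1)·1.657 - (-4)·-1.025) / (9) = 0.284
  x_2 = (7 - (1)·0.284 - (2)·-1.025) / (5) = 1.753
  x_3 = (-6 - (-4)·0.284 - (4)·1.753) / (11) = -1.080
Residual b − A·x = (-0.123, 0.111, 0.004); ∞-norm = 0.123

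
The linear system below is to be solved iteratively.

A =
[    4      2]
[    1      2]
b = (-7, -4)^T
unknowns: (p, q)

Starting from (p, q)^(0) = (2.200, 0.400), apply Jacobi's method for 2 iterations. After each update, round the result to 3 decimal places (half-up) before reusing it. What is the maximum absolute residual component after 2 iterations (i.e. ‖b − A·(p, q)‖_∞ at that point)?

Iteration 1:
  p = (-7 - (2)·0.400) / (4) = -1.950
  q = (-4 - (1)·2.200) / (2) = -3.100
Iteration 2:
  p = (-7 - (2)·-3.100) / (4) = -0.200
  q = (-4 - (1)·-1.950) / (2) = -1.025
Residual b − A·x = (-4.150, -1.750); ∞-norm = 4.150

4.150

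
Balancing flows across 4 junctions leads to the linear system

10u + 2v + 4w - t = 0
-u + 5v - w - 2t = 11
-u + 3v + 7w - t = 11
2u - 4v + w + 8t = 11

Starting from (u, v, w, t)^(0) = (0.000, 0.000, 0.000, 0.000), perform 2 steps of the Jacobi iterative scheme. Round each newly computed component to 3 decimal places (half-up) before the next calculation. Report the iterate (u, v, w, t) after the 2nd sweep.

Iteration 1:
  u = (0 - (2)·0.000 - (4)·0.000 - (-1)·0.000) / (10) = 0.000
  v = (11 - (-1)·0.000 - (-1)·0.000 - (-2)·0.000) / (5) = 2.200
  w = (11 - (-1)·0.000 - (3)·0.000 - (-1)·0.000) / (7) = 1.571
  t = (11 - (2)·0.000 - (-4)·0.000 - (1)·0.000) / (8) = 1.375
Iteration 2:
  u = (0 - (2)·2.200 - (4)·1.571 - (-1)·1.375) / (10) = -0.931
  v = (11 - (-1)·0.000 - (-1)·1.571 - (-2)·1.375) / (5) = 3.064
  w = (11 - (-1)·0.000 - (3)·2.200 - (-1)·1.375) / (7) = 0.825
  t = (11 - (2)·0.000 - (-4)·2.200 - (1)·1.571) / (8) = 2.279

(-0.931, 3.064, 0.825, 2.279)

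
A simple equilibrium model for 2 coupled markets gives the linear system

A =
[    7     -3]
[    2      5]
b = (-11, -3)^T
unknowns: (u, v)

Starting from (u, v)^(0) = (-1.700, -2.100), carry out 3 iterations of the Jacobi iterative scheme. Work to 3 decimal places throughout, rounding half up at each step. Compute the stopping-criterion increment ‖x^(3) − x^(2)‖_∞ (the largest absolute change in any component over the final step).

Iteration 1:
  u = (-11 - (-3)·-2.100) / (7) = -2.471
  v = (-3 - (2)·-1.700) / (5) = 0.080
Iteration 2:
  u = (-11 - (-3)·0.080) / (7) = -1.537
  v = (-3 - (2)·-2.471) / (5) = 0.388
Iteration 3:
  u = (-11 - (-3)·0.388) / (7) = -1.405
  v = (-3 - (2)·-1.537) / (5) = 0.015
Change: (0.132, -0.373) → max |·| = 0.373

0.373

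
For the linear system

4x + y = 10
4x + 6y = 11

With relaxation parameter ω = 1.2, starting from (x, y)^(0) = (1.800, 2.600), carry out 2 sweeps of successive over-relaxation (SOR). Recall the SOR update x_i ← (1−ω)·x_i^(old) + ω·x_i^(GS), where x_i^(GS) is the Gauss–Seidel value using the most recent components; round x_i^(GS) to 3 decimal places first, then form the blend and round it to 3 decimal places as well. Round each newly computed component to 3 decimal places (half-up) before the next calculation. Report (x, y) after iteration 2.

Iteration 1:
  x: GS value = (10 - (1)·2.600) / (4) = 1.850;  x ← (1−ω)·1.800 + ω·1.850 = 1.860
  y: GS value = (11 - (4)·1.860) / (6) = 0.593;  y ← (1−ω)·2.600 + ω·0.593 = 0.192
Iteration 2:
  x: GS value = (10 - (1)·0.192) / (4) = 2.452;  x ← (1−ω)·1.860 + ω·2.452 = 2.570
  y: GS value = (11 - (4)·2.570) / (6) = 0.120;  y ← (1−ω)·0.192 + ω·0.120 = 0.106

(2.570, 0.106)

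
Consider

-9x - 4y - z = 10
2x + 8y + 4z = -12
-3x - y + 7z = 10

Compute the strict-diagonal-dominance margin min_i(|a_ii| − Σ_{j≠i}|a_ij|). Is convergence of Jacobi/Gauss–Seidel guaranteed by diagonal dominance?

row 1: |-9| − (4+1) = 4
row 2: |8| − (2+4) = 2
row 3: |7| − (3+1) = 3
minimum over rows = 2 → strictly diagonally dominant (convergence guaranteed)

2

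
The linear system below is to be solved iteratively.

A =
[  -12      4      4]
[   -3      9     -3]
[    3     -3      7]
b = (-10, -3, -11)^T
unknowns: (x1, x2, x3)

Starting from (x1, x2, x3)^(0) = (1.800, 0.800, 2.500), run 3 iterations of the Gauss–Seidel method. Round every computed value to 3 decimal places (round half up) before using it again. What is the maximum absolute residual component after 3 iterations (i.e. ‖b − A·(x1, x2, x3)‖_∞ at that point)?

0.600

Iteration 1:
  x1 = (-10 - (4)·0.800 - (4)·2.500) / (-12) = 1.933
  x2 = (-3 - (-3)·1.933 - (-3)·2.500) / (9) = 1.144
  x3 = (-11 - (3)·1.933 - (-3)·1.144) / (7) = -1.910
Iteration 2:
  x1 = (-10 - (4)·1.144 - (4)·-1.910) / (-12) = 0.578
  x2 = (-3 - (-3)·0.578 - (-3)·-1.910) / (9) = -0.777
  x3 = (-11 - (3)·0.578 - (-3)·-0.777) / (7) = -2.152
Iteration 3:
  x1 = (-10 - (4)·-0.777 - (4)·-2.152) / (-12) = -0.143
  x2 = (-3 - (-3)·-0.143 - (-3)·-2.152) / (9) = -1.098
  x3 = (-11 - (3)·-0.143 - (-3)·-1.098) / (7) = -1.981
Residual b − A·x = (0.600, 0.510, 0.002); ∞-norm = 0.600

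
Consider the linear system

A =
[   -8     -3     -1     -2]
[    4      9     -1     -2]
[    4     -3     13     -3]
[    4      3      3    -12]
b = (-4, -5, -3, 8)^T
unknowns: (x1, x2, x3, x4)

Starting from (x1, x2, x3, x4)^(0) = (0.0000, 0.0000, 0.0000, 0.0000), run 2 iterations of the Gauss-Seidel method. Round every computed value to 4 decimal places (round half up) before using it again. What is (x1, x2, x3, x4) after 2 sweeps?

(1.0711, -1.2799, -1.0485, -0.8917)

Iteration 1:
  x1 = (-4 - (-3)·0.0000 - (-1)·0.0000 - (-2)·0.0000) / (-8) = 0.5000
  x2 = (-5 - (4)·0.5000 - (-1)·0.0000 - (-2)·0.0000) / (9) = -0.7778
  x3 = (-3 - (4)·0.5000 - (-3)·-0.7778 - (-3)·0.0000) / (13) = -0.5641
  x4 = (8 - (4)·0.5000 - (3)·-0.7778 - (3)·-0.5641) / (-12) = -0.8355
Iteration 2:
  x1 = (-4 - (-3)·-0.7778 - (-1)·-0.5641 - (-2)·-0.8355) / (-8) = 1.0711
  x2 = (-5 - (4)·1.0711 - (-1)·-0.5641 - (-2)·-0.8355) / (9) = -1.2799
  x3 = (-3 - (4)·1.0711 - (-3)·-1.2799 - (-3)·-0.8355) / (13) = -1.0485
  x4 = (8 - (4)·1.0711 - (3)·-1.2799 - (3)·-1.0485) / (-12) = -0.8917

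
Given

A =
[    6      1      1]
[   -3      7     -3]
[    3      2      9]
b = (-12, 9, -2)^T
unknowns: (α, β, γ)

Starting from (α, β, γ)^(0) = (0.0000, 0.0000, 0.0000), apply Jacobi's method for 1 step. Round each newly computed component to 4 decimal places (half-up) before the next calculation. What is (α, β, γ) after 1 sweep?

Iteration 1:
  α = (-12 - (1)·0.0000 - (1)·0.0000) / (6) = -2.0000
  β = (9 - (-3)·0.0000 - (-3)·0.0000) / (7) = 1.2857
  γ = (-2 - (3)·0.0000 - (2)·0.0000) / (9) = -0.2222

(-2.0000, 1.2857, -0.2222)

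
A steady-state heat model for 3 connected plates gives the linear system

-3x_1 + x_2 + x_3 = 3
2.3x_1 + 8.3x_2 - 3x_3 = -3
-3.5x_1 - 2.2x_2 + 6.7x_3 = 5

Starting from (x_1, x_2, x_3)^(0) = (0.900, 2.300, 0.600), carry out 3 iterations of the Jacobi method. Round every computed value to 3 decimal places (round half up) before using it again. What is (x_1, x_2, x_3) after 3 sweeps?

(-0.680, -0.013, 0.617)

Iteration 1:
  x_1 = (3 - (1)·2.300 - (1)·0.600) / (-3) = -0.033
  x_2 = (-3 - (2.3)·0.900 - (-3)·0.600) / (8.3) = -0.394
  x_3 = (5 - (-3.5)·0.900 - (-2.2)·2.300) / (6.7) = 1.972
Iteration 2:
  x_1 = (3 - (1)·-0.394 - (1)·1.972) / (-3) = -0.474
  x_2 = (-3 - (2.3)·-0.033 - (-3)·1.972) / (8.3) = 0.360
  x_3 = (5 - (-3.5)·-0.033 - (-2.2)·-0.394) / (6.7) = 0.600
Iteration 3:
  x_1 = (3 - (1)·0.360 - (1)·0.600) / (-3) = -0.680
  x_2 = (-3 - (2.3)·-0.474 - (-3)·0.600) / (8.3) = -0.013
  x_3 = (5 - (-3.5)·-0.474 - (-2.2)·0.360) / (6.7) = 0.617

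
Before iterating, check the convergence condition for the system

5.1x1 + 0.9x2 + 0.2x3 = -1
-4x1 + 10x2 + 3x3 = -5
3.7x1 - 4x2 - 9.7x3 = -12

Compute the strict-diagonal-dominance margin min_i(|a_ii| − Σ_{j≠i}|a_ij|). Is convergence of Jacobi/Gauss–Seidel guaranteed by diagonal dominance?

2

row 1: |5.1| − (0.9+0.2) = 4
row 2: |10| − (4+3) = 3
row 3: |-9.7| − (3.7+4) = 2
minimum over rows = 2 → strictly diagonally dominant (convergence guaranteed)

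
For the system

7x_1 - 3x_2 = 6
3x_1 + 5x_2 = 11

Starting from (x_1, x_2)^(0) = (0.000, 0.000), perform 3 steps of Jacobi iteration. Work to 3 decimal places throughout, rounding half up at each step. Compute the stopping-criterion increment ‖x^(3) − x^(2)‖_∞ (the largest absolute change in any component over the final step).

0.566

Iteration 1:
  x_1 = (6 - (-3)·0.000) / (7) = 0.857
  x_2 = (11 - (3)·0.000) / (5) = 2.200
Iteration 2:
  x_1 = (6 - (-3)·2.200) / (7) = 1.800
  x_2 = (11 - (3)·0.857) / (5) = 1.686
Iteration 3:
  x_1 = (6 - (-3)·1.686) / (7) = 1.580
  x_2 = (11 - (3)·1.800) / (5) = 1.120
Change: (-0.220, -0.566) → max |·| = 0.566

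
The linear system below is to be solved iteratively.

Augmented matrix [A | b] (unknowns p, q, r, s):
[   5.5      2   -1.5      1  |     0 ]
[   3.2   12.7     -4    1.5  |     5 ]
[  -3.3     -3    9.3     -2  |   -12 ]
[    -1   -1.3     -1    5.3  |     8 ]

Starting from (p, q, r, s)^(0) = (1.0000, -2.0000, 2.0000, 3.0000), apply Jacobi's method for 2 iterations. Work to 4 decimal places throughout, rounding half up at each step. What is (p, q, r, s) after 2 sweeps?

Iteration 1:
  p = (0 - (2)·-2.0000 - (-1.5)·2.0000 - (1)·3.0000) / (5.5) = 0.7273
  q = (5 - (3.2)·1.0000 - (-4)·2.0000 - (1.5)·3.0000) / (12.7) = 0.4173
  r = (-12 - (-3.3)·1.0000 - (-3)·-2.0000 - (-2)·3.0000) / (9.3) = -0.9355
  s = (8 - (-1)·1.0000 - (-1.3)·-2.0000 - (-1)·2.0000) / (5.3) = 1.5849
Iteration 2:
  p = (0 - (2)·0.4173 - (-1.5)·-0.9355 - (1)·1.5849) / (5.5) = -0.6950
  q = (5 - (3.2)·0.7273 - (-4)·-0.9355 - (1.5)·1.5849) / (12.7) = -0.2714
  r = (-12 - (-3.3)·0.7273 - (-3)·0.4173 - (-2)·1.5849) / (9.3) = -0.5568
  s = (8 - (-1)·0.7273 - (-1.3)·0.4173 - (-1)·-0.9355) / (5.3) = 1.5725

(-0.6950, -0.2714, -0.5568, 1.5725)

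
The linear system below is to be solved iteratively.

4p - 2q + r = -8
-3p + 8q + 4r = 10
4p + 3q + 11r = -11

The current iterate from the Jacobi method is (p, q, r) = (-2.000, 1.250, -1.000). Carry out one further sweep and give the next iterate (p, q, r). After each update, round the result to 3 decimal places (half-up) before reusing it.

One sweep:
  p = (-8 - (-2)·1.250 - (1)·-1.000) / (4) = -1.125
  q = (10 - (-3)·-2.000 - (4)·-1.000) / (8) = 1.000
  r = (-11 - (4)·-2.000 - (3)·1.250) / (11) = -0.614

(-1.125, 1.000, -0.614)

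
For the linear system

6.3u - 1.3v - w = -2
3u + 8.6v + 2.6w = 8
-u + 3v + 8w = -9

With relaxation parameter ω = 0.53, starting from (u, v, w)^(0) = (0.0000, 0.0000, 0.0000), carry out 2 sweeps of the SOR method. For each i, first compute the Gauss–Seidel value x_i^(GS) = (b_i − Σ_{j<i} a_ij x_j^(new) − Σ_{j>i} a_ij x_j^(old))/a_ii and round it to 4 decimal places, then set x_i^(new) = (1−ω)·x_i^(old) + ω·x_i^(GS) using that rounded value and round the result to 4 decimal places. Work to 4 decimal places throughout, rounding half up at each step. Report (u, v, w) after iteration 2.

Iteration 1:
  u: GS value = (-2 - (-1.3)·0.0000 - (-1)·0.0000) / (6.3) = -0.3175;  u ← (1−ω)·0.0000 + ω·-0.3175 = -0.1683
  v: GS value = (8 - (3)·-0.1683 - (2.6)·0.0000) / (8.6) = 0.9889;  v ← (1−ω)·0.0000 + ω·0.9889 = 0.5241
  w: GS value = (-9 - (-1)·-0.1683 - (3)·0.5241) / (8) = -1.3426;  w ← (1−ω)·0.0000 + ω·-1.3426 = -0.7116
Iteration 2:
  u: GS value = (-2 - (-1.3)·0.5241 - (-1)·-0.7116) / (6.3) = -0.3223;  u ← (1−ω)·-0.1683 + ω·-0.3223 = -0.2499
  v: GS value = (8 - (3)·-0.2499 - (2.6)·-0.7116) / (8.6) = 1.2325;  v ← (1−ω)·0.5241 + ω·1.2325 = 0.8996
  w: GS value = (-9 - (-1)·-0.2499 - (3)·0.8996) / (8) = -1.4936;  w ← (1−ω)·-0.7116 + ω·-1.4936 = -1.1261

(-0.2499, 0.8996, -1.1261)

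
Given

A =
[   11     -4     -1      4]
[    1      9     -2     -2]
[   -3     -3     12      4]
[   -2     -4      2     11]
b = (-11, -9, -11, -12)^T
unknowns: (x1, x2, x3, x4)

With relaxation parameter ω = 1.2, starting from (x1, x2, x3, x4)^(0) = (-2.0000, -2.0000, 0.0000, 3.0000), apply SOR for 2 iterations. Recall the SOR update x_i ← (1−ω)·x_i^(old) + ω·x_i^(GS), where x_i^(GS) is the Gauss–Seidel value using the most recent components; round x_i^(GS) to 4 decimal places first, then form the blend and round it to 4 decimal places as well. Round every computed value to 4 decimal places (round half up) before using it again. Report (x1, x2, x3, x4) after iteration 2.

Iteration 1:
  x1: GS value = (-11 - (-4)·-2.0000 - (-1)·0.0000 - (4)·3.0000) / (11) = -2.8182;  x1 ← (1−ω)·-2.0000 + ω·-2.8182 = -2.9818
  x2: GS value = (-9 - (1)·-2.9818 - (-2)·0.0000 - (-2)·3.0000) / (9) = -0.0020;  x2 ← (1−ω)·-2.0000 + ω·-0.0020 = 0.3976
  x3: GS value = (-11 - (-3)·-2.9818 - (-3)·0.3976 - (4)·3.0000) / (12) = -2.5627;  x3 ← (1−ω)·0.0000 + ω·-2.5627 = -3.0752
  x4: GS value = (-12 - (-2)·-2.9818 - (-4)·0.3976 - (2)·-3.0752) / (11) = -0.9293;  x4 ← (1−ω)·3.0000 + ω·-0.9293 = -1.7152
Iteration 2:
  x1: GS value = (-11 - (-4)·0.3976 - (-1)·-3.0752 - (4)·-1.7152) / (11) = -0.5113;  x1 ← (1−ω)·-2.9818 + ω·-0.5113 = -0.0172
  x2: GS value = (-9 - (1)·-0.0172 - (-2)·-3.0752 - (-2)·-1.7152) / (9) = -2.0626;  x2 ← (1−ω)·0.3976 + ω·-2.0626 = -2.5546
  x3: GS value = (-11 - (-3)·-0.0172 - (-3)·-2.5546 - (4)·-1.7152) / (12) = -0.9879;  x3 ← (1−ω)·-3.0752 + ω·-0.9879 = -0.5704
  x4: GS value = (-12 - (-2)·-0.0172 - (-4)·-2.5546 - (2)·-0.5704) / (11) = -1.9193;  x4 ← (1−ω)·-1.7152 + ω·-1.9193 = -1.9601

(-0.0172, -2.5546, -0.5704, -1.9601)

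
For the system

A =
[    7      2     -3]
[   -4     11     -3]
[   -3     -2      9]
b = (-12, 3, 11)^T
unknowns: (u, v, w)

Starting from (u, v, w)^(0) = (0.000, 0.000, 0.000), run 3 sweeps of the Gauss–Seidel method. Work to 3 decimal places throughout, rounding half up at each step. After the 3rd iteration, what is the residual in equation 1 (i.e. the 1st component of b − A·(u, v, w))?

Iteration 1:
  u = (-12 - (2)·0.000 - (-3)·0.000) / (7) = -1.714
  v = (3 - (-4)·-1.714 - (-3)·0.000) / (11) = -0.351
  w = (11 - (-3)·-1.714 - (-2)·-0.351) / (9) = 0.573
Iteration 2:
  u = (-12 - (2)·-0.351 - (-3)·0.573) / (7) = -1.368
  v = (3 - (-4)·-1.368 - (-3)·0.573) / (11) = -0.068
  w = (11 - (-3)·-1.368 - (-2)·-0.068) / (9) = 0.751
Iteration 3:
  u = (-12 - (2)·-0.068 - (-3)·0.751) / (7) = -1.373
  v = (3 - (-4)·-1.373 - (-3)·0.751) / (11) = -0.022
  w = (11 - (-3)·-1.373 - (-2)·-0.022) / (9) = 0.760
Residual b − A·x = (-0.065, 0.030, -0.003)

-0.065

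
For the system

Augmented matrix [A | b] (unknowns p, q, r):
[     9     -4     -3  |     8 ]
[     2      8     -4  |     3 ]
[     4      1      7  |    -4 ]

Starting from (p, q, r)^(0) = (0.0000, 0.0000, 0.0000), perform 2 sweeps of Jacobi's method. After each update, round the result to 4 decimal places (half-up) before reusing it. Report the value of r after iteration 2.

-1.1329

Iteration 1:
  p = (8 - (-4)·0.0000 - (-3)·0.0000) / (9) = 0.8889
  q = (3 - (2)·0.0000 - (-4)·0.0000) / (8) = 0.3750
  r = (-4 - (4)·0.0000 - (1)·0.0000) / (7) = -0.5714
Iteration 2:
  p = (8 - (-4)·0.3750 - (-3)·-0.5714) / (9) = 0.8651
  q = (3 - (2)·0.8889 - (-4)·-0.5714) / (8) = -0.1329
  r = (-4 - (4)·0.8889 - (1)·0.3750) / (7) = -1.1329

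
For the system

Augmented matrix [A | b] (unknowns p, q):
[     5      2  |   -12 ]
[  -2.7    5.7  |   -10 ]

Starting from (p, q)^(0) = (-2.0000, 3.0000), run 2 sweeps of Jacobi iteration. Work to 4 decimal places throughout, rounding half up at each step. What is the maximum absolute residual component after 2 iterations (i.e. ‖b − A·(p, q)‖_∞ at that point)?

Iteration 1:
  p = (-12 - (2)·3.0000) / (5) = -3.6000
  q = (-10 - (-2.7)·-2.0000) / (5.7) = -2.7018
Iteration 2:
  p = (-12 - (2)·-2.7018) / (5) = -1.3193
  q = (-10 - (-2.7)·-3.6000) / (5.7) = -3.4596
Residual b − A·x = (1.5157, 6.1576); ∞-norm = 6.1576

6.1576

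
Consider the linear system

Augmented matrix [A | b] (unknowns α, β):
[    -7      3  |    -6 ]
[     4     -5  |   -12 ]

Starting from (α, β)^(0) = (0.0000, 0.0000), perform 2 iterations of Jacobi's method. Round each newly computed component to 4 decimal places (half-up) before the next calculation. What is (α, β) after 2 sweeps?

Iteration 1:
  α = (-6 - (3)·0.0000) / (-7) = 0.8571
  β = (-12 - (4)·0.0000) / (-5) = 2.4000
Iteration 2:
  α = (-6 - (3)·2.4000) / (-7) = 1.8857
  β = (-12 - (4)·0.8571) / (-5) = 3.0857

(1.8857, 3.0857)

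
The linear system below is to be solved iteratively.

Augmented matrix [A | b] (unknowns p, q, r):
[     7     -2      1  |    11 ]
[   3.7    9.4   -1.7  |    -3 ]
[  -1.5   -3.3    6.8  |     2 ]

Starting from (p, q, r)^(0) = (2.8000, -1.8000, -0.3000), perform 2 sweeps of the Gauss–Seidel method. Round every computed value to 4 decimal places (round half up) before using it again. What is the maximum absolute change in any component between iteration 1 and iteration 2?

Iteration 1:
  p = (11 - (-2)·-1.8000 - (1)·-0.3000) / (7) = 1.1000
  q = (-3 - (3.7)·1.1000 - (-1.7)·-0.3000) / (9.4) = -0.8064
  r = (2 - (-1.5)·1.1000 - (-3.3)·-0.8064) / (6.8) = 0.1454
Iteration 2:
  p = (11 - (-2)·-0.8064 - (1)·0.1454) / (7) = 1.3203
  q = (-3 - (3.7)·1.3203 - (-1.7)·0.1454) / (9.4) = -0.8125
  r = (2 - (-1.5)·1.3203 - (-3.3)·-0.8125) / (6.8) = 0.1911
Change: (0.2203, -0.0061, 0.0457) → max |·| = 0.2203

0.2203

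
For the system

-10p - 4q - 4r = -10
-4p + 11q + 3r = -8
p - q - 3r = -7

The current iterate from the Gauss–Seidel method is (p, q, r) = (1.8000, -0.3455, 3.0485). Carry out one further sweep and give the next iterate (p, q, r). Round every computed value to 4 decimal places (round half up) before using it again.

(-0.0812, -1.5882, 2.8357)

One sweep:
  p = (-10 - (-4)·-0.3455 - (-4)·3.0485) / (-10) = -0.0812
  q = (-8 - (-4)·-0.0812 - (3)·3.0485) / (11) = -1.5882
  r = (-7 - (1)·-0.0812 - (-1)·-1.5882) / (-3) = 2.8357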